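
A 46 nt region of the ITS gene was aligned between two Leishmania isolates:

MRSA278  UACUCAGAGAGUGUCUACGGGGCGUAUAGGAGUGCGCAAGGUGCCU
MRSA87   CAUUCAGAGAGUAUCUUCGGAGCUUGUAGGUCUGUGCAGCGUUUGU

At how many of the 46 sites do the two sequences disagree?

15

Differing sites — 1:U/C; 3:C/U; 13:G/A; 17:A/U; 21:G/A; 24:G/U; 26:A/G; 31:A/U; 32:G/C; 35:C/U; 39:A/G; 40:G/C; 43:G/U; 44:C/U; 45:C/G.
That gives 15 mismatches out of 46 aligned sites, so the Hamming distance is 15.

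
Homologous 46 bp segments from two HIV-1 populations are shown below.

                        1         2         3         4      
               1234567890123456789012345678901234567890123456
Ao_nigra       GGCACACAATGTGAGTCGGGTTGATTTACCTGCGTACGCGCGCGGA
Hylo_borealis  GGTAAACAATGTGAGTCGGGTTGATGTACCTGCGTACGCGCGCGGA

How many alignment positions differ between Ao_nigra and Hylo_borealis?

3

The sequences differ at positions 3 (C/T), 5 (C/A), 26 (T/G).
That gives 3 mismatches out of 46 aligned sites, so the Hamming distance is 3.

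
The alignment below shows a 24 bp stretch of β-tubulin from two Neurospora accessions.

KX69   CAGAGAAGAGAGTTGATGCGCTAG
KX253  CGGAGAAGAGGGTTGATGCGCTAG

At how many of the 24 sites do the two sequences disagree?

2

Differing sites — 2:A/G; 11:A/G.
That gives 2 mismatches out of 24 aligned sites, so the Hamming distance is 2.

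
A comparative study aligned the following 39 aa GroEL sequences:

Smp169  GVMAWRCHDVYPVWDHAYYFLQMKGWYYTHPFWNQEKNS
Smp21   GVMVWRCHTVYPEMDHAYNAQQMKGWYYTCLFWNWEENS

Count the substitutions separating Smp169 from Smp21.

11

Mismatches occur at site 4 (A/V), site 9 (D/T), site 13 (V/E), site 14 (W/M), site 19 (Y/N), site 20 (F/A), site 21 (L/Q), site 30 (H/C), site 31 (P/L), site 35 (Q/W), site 37 (K/E).
That gives 11 mismatches out of 39 aligned sites, so the Hamming distance is 11.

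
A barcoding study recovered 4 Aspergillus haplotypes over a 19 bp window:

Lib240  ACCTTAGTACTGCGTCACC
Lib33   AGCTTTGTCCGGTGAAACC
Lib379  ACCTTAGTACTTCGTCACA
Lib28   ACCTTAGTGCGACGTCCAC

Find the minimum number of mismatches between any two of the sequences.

2

Pairwise Hamming distances:
  Lib240 vs Lib33: 7
  Lib240 vs Lib379: 2
  Lib240 vs Lib28: 5
  Lib33 vs Lib379: 9
  Lib33 vs Lib28: 9
  Lib379 vs Lib28: 6
The smallest is 2, between Lib240 and Lib379.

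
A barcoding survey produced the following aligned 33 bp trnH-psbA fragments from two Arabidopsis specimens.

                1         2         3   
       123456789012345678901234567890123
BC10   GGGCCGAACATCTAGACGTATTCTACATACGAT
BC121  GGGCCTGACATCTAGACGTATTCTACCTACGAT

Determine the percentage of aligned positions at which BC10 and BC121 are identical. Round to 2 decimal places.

Differing sites — 6:G/T; 7:A/G; 27:A/C.
30 of the 33 sites match, so the percent identity is 30/33 × 100 = 90.91%.

90.91%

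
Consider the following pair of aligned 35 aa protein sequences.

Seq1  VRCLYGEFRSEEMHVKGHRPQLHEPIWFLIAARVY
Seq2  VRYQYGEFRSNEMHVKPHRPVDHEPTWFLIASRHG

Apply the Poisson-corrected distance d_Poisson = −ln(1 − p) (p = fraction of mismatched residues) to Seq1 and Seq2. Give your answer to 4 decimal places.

Mismatches occur at site 3 (C↔Y), site 4 (L↔Q), site 11 (E↔N), site 17 (G↔P), site 21 (Q↔V), site 22 (L↔D), site 26 (I↔T), site 32 (A↔S), site 34 (V↔H), site 35 (Y↔G).
p = 10/35 = 0.285714.
d = −ln(1 − 0.285714) = −ln(0.714286) = 0.3365.

0.3365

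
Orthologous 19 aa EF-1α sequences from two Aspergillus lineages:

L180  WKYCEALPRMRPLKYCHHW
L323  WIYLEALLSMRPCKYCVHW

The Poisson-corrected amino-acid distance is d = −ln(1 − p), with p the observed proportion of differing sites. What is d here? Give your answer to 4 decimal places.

0.3795

Mismatches occur at site 2 (K↔I), site 4 (C↔L), site 8 (P↔L), site 9 (R↔S), site 13 (L↔C), site 17 (H↔V).
p = 6/19 = 0.315789.
d = −ln(1 − 0.315789) = −ln(0.684211) = 0.3795.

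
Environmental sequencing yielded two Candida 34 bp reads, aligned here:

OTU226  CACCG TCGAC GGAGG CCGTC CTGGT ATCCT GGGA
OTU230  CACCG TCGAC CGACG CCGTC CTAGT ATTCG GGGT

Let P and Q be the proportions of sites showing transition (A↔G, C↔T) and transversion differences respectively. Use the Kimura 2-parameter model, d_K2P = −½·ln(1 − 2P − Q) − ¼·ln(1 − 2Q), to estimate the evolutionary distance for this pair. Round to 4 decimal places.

0.2012

Differing sites — 11:G/C (Tv); 14:G/C (Tv); 23:G/A (Ti); 28:C/T (Ti); 30:T/G (Tv); 34:A/T (Tv).
Of the 6 differences, 2 transitions and 4 transversions over 34 sites: P = 2/34 = 0.058824, Q = 4/34 = 0.117647.
d = −0.5·ln(0.764705) − 0.25·ln(0.764706) = −0.5·(-0.268265) − 0.25·(-0.268264) = 0.2012.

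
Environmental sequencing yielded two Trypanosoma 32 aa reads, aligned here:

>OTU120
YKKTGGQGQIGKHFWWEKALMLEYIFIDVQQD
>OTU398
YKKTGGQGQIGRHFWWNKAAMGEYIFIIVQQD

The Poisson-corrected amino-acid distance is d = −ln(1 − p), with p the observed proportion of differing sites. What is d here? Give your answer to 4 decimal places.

0.1699

Differing sites — 12:K/R; 17:E/N; 20:L/A; 22:L/G; 28:D/I.
p = 5/32 = 0.156250.
d = −ln(1 − 0.156250) = −ln(0.843750) = 0.1699.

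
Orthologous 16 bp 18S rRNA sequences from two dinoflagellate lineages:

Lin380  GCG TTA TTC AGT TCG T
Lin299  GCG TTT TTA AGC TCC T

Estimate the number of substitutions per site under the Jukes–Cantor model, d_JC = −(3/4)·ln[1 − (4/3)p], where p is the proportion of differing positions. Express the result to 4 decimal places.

0.3041

The sequences differ at positions 6 (A/T), 9 (C/A), 12 (T/C), 15 (G/C).
p = 4/16 = 0.250000.
d = −0.75 · ln(1 − (4/3)·0.250000) = −0.75 · ln(0.666667) = −0.75 · (-0.405465) = 0.3041.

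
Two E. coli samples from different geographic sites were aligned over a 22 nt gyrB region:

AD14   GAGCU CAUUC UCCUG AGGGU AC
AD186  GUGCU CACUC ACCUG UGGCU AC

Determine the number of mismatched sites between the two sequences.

5

The sequences differ at positions 2 (A/U), 8 (U/C), 11 (U/A), 16 (A/U), 19 (G/C).
That gives 5 mismatches out of 22 aligned sites, so the Hamming distance is 5.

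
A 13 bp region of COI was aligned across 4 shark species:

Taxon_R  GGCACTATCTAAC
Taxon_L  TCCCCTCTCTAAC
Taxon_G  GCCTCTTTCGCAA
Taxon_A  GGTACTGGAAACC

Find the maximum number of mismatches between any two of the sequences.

10

Pairwise Hamming distances:
  Taxon_R vs Taxon_L: 4
  Taxon_R vs Taxon_G: 6
  Taxon_R vs Taxon_A: 6
  Taxon_L vs Taxon_G: 6
  Taxon_L vs Taxon_A: 9
  Taxon_G vs Taxon_A: 10
The largest is 10, between Taxon_G and Taxon_A.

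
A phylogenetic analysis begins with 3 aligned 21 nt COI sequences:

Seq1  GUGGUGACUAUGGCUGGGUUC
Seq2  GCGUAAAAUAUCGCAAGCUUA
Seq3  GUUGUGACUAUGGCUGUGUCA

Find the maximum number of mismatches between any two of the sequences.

12

Pairwise Hamming distances:
  Seq1 vs Seq2: 10
  Seq1 vs Seq3: 4
  Seq2 vs Seq3: 12
The largest is 12, between Seq2 and Seq3.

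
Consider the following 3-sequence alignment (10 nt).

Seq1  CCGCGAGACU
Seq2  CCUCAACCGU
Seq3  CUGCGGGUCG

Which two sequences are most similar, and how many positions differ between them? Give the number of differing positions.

Pairwise Hamming distances:
  Seq1 vs Seq2: 5
  Seq1 vs Seq3: 4
  Seq2 vs Seq3: 8
The smallest is 4, between Seq1 and Seq3.

4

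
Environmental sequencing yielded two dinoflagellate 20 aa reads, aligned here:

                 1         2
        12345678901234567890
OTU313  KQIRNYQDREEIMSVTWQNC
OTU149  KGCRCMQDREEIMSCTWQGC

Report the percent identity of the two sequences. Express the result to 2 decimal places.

70.00%

The sequences differ at positions 2 (Q/G), 3 (I/C), 5 (N/C), 6 (Y/M), 15 (V/C), 19 (N/G).
14 of the 20 sites match, so the percent identity is 14/20 × 100 = 70.00%.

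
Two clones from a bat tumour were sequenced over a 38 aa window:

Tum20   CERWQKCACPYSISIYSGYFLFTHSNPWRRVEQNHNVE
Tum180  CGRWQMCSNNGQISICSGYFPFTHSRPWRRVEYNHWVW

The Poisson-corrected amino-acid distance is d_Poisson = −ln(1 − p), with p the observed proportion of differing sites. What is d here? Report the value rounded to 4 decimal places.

Mismatches occur at site 2 (E↔G), site 6 (K↔M), site 8 (A↔S), site 9 (C↔N), site 10 (P↔N), site 11 (Y↔G), site 12 (S↔Q), site 16 (Y↔C), site 21 (L↔P), site 26 (N↔R), site 33 (Q↔Y), site 36 (N↔W), site 38 (E↔W).
p = 13/38 = 0.342105.
d = −ln(1 − 0.342105) = −ln(0.657895) = 0.4187.

0.4187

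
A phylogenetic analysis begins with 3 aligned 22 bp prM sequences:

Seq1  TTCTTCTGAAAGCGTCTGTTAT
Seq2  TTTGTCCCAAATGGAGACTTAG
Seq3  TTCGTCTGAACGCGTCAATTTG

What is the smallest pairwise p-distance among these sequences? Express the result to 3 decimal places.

Pairwise Hamming distances:
  Seq1 vs Seq2: 11
  Seq1 vs Seq3: 6
  Seq2 vs Seq3: 10
The smallest is 6 mismatches, between Seq1 and Seq3; p = 6/22 = 0.273.

0.273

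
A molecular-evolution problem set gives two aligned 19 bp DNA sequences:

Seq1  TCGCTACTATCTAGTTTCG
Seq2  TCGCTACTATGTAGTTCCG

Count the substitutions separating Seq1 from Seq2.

Differing sites — 11:C/G; 17:T/C.
That gives 2 mismatches out of 19 aligned sites, so the Hamming distance is 2.

2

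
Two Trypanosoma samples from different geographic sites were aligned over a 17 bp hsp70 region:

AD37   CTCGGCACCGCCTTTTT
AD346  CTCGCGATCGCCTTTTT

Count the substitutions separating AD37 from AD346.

3

The sequences differ at positions 5 (G/C), 6 (C/G), 8 (C/T).
That gives 3 mismatches out of 17 aligned sites, so the Hamming distance is 3.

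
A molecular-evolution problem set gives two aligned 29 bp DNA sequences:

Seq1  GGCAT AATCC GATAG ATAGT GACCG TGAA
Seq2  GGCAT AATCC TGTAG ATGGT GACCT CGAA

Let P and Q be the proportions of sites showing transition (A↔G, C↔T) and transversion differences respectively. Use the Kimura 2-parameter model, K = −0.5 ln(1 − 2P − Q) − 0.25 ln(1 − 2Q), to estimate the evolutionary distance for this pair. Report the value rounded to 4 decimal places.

The sequences differ at positions 11 (G/T, transversion), 12 (A/G, transition), 18 (A/G, transition), 25 (G/T, transversion), 26 (T/C, transition).
Of the 5 differences, 3 transitions and 2 transversions over 29 sites: P = 3/29 = 0.103448, Q = 2/29 = 0.068966.
d = −0.5·ln(0.724138) − 0.25·ln(0.862068) = −0.5·(-0.322773) − 0.25·(-0.148421) = 0.1985.

0.1985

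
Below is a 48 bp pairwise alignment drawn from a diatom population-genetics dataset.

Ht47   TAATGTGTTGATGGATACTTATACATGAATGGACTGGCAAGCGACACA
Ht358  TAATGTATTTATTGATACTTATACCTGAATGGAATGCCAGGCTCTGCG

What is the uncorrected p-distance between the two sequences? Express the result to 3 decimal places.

The sequences differ at positions 7 (G/A), 10 (G/T), 13 (G/T), 25 (A/C), 34 (C/A), 37 (G/C), 40 (A/G), 43 (G/T), 44 (A/C), 45 (C/T), 46 (A/G), 48 (A/G).
There are 12 differences over 48 sites, so p = 12/48 = 0.250.

0.250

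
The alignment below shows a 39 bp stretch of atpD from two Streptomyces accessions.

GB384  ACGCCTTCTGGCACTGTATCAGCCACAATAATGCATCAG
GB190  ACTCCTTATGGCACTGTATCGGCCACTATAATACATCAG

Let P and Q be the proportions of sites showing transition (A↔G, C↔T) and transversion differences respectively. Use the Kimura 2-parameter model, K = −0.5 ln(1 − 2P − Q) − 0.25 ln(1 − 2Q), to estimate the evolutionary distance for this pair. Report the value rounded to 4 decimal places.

Differing sites — 3:G/T (Tv); 8:C/A (Tv); 21:A/G (Ti); 27:A/T (Tv); 33:G/A (Ti).
Of the 5 differences, 2 transitions and 3 transversions over 39 sites: P = 2/39 = 0.051282, Q = 3/39 = 0.076923.
d = −0.5·ln(0.820513) − 0.25·ln(0.846154) = −0.5·(-0.197826) − 0.25·(-0.167054) = 0.1407.

0.1407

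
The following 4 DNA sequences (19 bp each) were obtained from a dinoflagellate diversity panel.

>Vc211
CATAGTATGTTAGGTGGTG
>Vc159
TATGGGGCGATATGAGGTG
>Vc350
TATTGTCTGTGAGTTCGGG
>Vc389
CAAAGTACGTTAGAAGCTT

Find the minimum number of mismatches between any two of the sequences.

Pairwise Hamming distances:
  Vc211 vs Vc159: 8
  Vc211 vs Vc350: 7
  Vc211 vs Vc389: 6
  Vc159 vs Vc350: 11
  Vc159 vs Vc389: 10
  Vc350 vs Vc389: 12
The smallest is 6, between Vc211 and Vc389.

6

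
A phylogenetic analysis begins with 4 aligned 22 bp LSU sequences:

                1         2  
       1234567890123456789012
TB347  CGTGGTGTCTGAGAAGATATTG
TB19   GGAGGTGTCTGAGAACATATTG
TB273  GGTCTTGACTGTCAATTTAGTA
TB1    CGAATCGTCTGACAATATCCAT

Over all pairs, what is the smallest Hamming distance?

3

Pairwise Hamming distances:
  TB347 vs TB19: 3
  TB347 vs TB273: 10
  TB347 vs TB1: 10
  TB19 vs TB273: 10
  TB19 vs TB1: 10
  TB273 vs TB1: 11
The smallest is 3, between TB347 and TB19.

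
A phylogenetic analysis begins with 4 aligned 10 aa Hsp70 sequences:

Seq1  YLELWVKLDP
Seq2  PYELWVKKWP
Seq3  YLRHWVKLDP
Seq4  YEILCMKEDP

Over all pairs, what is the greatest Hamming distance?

7

Pairwise Hamming distances:
  Seq1 vs Seq2: 4
  Seq1 vs Seq3: 2
  Seq1 vs Seq4: 5
  Seq2 vs Seq3: 6
  Seq2 vs Seq4: 7
  Seq3 vs Seq4: 6
The largest is 7, between Seq2 and Seq4.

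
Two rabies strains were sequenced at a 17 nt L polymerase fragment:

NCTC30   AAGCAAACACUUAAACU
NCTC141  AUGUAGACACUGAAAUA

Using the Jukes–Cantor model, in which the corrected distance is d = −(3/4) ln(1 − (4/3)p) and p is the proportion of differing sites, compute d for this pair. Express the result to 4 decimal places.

Differing sites — 2:A/U; 4:C/U; 6:A/G; 12:U/G; 16:C/U; 17:U/A.
p = 6/17 = 0.352941.
d = −0.75 · ln(1 − (4/3)·0.352941) = −0.75 · ln(0.529412) = −0.75 · (-0.635988) = 0.4770.

0.4770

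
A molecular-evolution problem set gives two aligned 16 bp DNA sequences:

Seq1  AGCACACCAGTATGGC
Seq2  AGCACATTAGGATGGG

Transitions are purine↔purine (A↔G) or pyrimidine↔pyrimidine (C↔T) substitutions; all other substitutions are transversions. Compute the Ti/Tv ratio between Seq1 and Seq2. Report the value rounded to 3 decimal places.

1.000

The sequences differ at positions 7 (C/T, transition), 8 (C/T, transition), 11 (T/G, transversion), 16 (C/G, transversion).
Of the 4 differences, 2 transitions and 2 transversions, so Ti/Tv = 2/2 = 1.000.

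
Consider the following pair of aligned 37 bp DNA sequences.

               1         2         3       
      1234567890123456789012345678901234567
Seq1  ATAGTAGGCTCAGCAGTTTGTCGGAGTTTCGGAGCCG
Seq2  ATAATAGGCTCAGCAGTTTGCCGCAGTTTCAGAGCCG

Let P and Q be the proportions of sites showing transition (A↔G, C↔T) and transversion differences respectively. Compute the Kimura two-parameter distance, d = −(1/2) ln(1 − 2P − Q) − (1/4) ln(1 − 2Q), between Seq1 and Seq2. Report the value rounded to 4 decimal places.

The sequences differ at positions 4 (G/A, transition), 21 (T/C, transition), 24 (G/C, transversion), 31 (G/A, transition).
Of the 4 differences, 3 transitions and 1 transversion over 37 sites: P = 3/37 = 0.081081, Q = 1/37 = 0.027027.
d = −0.5·ln(0.810811) − 0.25·ln(0.945946) = −0.5·(-0.209720) − 0.25·(-0.055570) = 0.1188.

0.1188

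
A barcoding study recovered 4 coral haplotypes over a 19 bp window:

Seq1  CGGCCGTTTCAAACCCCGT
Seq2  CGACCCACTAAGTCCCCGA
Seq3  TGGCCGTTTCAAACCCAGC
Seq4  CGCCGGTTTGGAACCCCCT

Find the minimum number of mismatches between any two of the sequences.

Pairwise Hamming distances:
  Seq1 vs Seq2: 8
  Seq1 vs Seq3: 3
  Seq1 vs Seq4: 5
  Seq2 vs Seq3: 10
  Seq2 vs Seq4: 11
  Seq3 vs Seq4: 8
The smallest is 3, between Seq1 and Seq3.

3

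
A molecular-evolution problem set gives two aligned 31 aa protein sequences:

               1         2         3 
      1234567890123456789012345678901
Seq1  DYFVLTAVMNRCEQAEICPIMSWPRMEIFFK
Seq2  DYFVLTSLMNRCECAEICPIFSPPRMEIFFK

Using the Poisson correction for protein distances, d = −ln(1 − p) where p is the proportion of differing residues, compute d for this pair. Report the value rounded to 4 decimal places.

0.1759

Mismatches occur at site 7 (A/S), site 8 (V/L), site 14 (Q/C), site 21 (M/F), site 23 (W/P).
p = 5/31 = 0.161290.
d = −ln(1 − 0.161290) = −ln(0.838710) = 0.1759.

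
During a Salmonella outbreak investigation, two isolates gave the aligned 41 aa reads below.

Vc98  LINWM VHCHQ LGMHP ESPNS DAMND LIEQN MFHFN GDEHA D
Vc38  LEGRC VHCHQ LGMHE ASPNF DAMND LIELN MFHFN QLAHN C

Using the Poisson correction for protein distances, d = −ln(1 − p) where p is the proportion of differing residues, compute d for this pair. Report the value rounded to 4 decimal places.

0.3814

The sequences differ at positions 2 (I/E), 3 (N/G), 4 (W/R), 5 (M/C), 15 (P/E), 16 (E/A), 20 (S/F), 29 (Q/L), 36 (G/Q), 37 (D/L), 38 (E/A), 40 (A/N), 41 (D/C).
p = 13/41 = 0.317073.
d = −ln(1 − 0.317073) = −ln(0.682927) = 0.3814.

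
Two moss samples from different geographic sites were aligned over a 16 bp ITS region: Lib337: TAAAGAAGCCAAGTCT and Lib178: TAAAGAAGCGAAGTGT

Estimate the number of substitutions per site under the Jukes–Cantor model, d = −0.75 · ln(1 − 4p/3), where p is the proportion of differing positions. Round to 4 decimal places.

Differing sites — 10:C/G; 15:C/G.
p = 2/16 = 0.125000.
d = −0.75 · ln(1 − (4/3)·0.125000) = −0.75 · ln(0.833333) = −0.75 · (-0.182322) = 0.1367.

0.1367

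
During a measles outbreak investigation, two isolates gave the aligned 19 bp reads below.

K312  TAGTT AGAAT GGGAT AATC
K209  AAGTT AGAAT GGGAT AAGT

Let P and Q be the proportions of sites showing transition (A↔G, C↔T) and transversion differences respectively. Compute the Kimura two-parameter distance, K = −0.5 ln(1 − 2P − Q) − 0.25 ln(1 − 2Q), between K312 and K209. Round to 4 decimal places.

Mismatches occur at site 1 (T→A, transversion), site 18 (T→G, transversion), site 19 (C→T, transition).
Of the 3 differences, 1 transition and 2 transversions over 19 sites: P = 1/19 = 0.052632, Q = 2/19 = 0.105263.
d = −0.5·ln(0.789473) − 0.25·ln(0.789474) = −0.5·(-0.236390) − 0.25·(-0.236388) = 0.1773.

0.1773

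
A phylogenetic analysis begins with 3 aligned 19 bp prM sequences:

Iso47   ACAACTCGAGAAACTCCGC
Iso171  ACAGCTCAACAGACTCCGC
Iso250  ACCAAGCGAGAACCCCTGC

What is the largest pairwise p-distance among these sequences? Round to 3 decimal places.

0.526

Pairwise Hamming distances:
  Iso47 vs Iso171: 4
  Iso47 vs Iso250: 6
  Iso171 vs Iso250: 10
The largest is 10 mismatches, between Iso171 and Iso250; p = 10/19 = 0.526.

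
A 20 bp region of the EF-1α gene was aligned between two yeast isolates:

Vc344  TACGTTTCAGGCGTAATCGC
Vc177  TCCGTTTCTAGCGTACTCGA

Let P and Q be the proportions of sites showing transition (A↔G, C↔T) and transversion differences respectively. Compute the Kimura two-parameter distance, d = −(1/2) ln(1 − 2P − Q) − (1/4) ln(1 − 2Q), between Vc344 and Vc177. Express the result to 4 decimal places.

The sequences differ at positions 2 (A/C, transversion), 9 (A/T, transversion), 10 (G/A, transition), 16 (A/C, transversion), 20 (C/A, transversion).
Of the 5 differences, 1 transition and 4 transversions over 20 sites: P = 1/20 = 0.050000, Q = 4/20 = 0.200000.
d = −0.5·ln(0.700000) − 0.25·ln(0.600000) = −0.5·(-0.356675) − 0.25·(-0.510826) = 0.3060.

0.3060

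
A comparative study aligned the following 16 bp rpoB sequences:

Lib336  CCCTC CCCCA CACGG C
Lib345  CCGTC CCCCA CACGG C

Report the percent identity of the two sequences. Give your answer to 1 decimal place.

93.8%

Differing sites — 3:C/G.
15 of the 16 sites match, so the percent identity is 15/16 × 100 = 93.8%.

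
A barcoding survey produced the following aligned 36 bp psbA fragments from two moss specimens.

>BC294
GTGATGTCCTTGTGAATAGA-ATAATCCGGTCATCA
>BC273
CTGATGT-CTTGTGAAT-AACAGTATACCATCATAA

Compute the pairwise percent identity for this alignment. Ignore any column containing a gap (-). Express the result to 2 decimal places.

Excluding the 3 gap columns leaves 33 comparable sites.
Mismatches occur at site 1 (G↔C), site 19 (G↔A), site 23 (T↔G), site 24 (A↔T), site 27 (C↔A), site 29 (G↔C), site 30 (G↔A), site 35 (C↔A).
25 of the 33 comparable sites match, so the percent identity is 25/33 × 100 = 75.76%.

75.76%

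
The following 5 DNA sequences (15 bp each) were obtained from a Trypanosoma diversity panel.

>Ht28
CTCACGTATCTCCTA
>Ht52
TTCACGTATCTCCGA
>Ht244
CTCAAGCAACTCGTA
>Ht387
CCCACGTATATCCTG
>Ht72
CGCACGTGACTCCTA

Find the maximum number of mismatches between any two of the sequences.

Pairwise Hamming distances:
  Ht28 vs Ht52: 2
  Ht28 vs Ht244: 4
  Ht28 vs Ht387: 3
  Ht28 vs Ht72: 3
  Ht52 vs Ht244: 6
  Ht52 vs Ht387: 5
  Ht52 vs Ht72: 5
  Ht244 vs Ht387: 7
  Ht244 vs Ht72: 5
  Ht387 vs Ht72: 5
The largest is 7, between Ht244 and Ht387.

7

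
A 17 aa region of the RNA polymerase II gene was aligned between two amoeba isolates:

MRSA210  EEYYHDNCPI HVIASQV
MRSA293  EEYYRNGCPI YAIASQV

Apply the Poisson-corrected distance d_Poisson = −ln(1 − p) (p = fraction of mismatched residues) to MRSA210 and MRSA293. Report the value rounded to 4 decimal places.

The sequences differ at positions 5 (H/R), 6 (D/N), 7 (N/G), 11 (H/Y), 12 (V/A).
p = 5/17 = 0.294118.
d = −ln(1 − 0.294118) = −ln(0.705882) = 0.3483.

0.3483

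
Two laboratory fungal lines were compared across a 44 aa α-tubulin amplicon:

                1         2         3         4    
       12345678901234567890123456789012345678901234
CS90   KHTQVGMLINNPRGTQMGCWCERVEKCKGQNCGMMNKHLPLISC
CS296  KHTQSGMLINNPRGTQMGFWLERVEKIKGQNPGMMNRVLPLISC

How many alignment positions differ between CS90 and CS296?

Differing sites — 5:V/S; 19:C/F; 21:C/L; 27:C/I; 32:C/P; 37:K/R; 38:H/V.
That gives 7 mismatches out of 44 aligned sites, so the Hamming distance is 7.

7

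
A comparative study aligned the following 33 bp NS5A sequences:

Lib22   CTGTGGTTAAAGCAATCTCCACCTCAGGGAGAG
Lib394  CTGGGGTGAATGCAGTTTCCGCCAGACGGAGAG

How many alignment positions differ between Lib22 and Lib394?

The sequences differ at positions 4 (T/G), 8 (T/G), 11 (A/T), 15 (A/G), 17 (C/T), 21 (A/G), 24 (T/A), 25 (C/G), 27 (G/C).
That gives 9 mismatches out of 33 aligned sites, so the Hamming distance is 9.

9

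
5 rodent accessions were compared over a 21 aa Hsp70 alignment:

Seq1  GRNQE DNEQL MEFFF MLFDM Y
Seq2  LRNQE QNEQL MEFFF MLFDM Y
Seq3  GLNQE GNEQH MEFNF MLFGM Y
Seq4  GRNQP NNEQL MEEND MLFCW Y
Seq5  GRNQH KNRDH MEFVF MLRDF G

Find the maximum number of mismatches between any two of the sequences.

12

Pairwise Hamming distances:
  Seq1 vs Seq2: 2
  Seq1 vs Seq3: 5
  Seq1 vs Seq4: 7
  Seq1 vs Seq5: 9
  Seq2 vs Seq3: 6
  Seq2 vs Seq4: 8
  Seq2 vs Seq5: 10
  Seq3 vs Seq4: 8
  Seq3 vs Seq5: 10
  Seq4 vs Seq5: 12
The largest is 12, between Seq4 and Seq5.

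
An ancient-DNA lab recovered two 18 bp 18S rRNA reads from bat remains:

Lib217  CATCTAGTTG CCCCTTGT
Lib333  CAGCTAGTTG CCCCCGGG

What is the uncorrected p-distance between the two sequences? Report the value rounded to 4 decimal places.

Mismatches occur at site 3 (T→G), site 15 (T→C), site 16 (T→G), site 18 (T→G).
There are 4 differences over 18 sites, so p = 4/18 = 0.2222.

0.2222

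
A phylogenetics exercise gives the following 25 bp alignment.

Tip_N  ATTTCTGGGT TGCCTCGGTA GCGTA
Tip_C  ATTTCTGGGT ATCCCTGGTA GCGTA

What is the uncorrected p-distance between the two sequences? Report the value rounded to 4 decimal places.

0.1600

The sequences differ at positions 11 (T/A), 12 (G/T), 15 (T/C), 16 (C/T).
There are 4 differences over 25 sites, so p = 4/25 = 0.1600.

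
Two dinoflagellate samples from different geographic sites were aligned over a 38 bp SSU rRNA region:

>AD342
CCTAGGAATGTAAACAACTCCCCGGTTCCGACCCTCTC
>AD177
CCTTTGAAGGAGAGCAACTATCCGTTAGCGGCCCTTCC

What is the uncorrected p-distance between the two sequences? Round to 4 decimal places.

Differing sites — 4:A/T; 5:G/T; 9:T/G; 11:T/A; 12:A/G; 14:A/G; 20:C/A; 21:C/T; 25:G/T; 27:T/A; 28:C/G; 31:A/G; 36:C/T; 37:T/C.
There are 14 differences over 38 sites, so p = 14/38 = 0.3684.

0.3684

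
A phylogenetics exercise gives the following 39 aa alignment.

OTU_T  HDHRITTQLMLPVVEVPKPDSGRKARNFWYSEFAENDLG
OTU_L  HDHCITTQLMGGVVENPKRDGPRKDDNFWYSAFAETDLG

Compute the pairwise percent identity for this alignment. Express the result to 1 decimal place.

Differing sites — 4:R/C; 11:L/G; 12:P/G; 16:V/N; 19:P/R; 21:S/G; 22:G/P; 25:A/D; 26:R/D; 32:E/A; 36:N/T.
28 of the 39 sites match, so the percent identity is 28/39 × 100 = 71.8%.

71.8%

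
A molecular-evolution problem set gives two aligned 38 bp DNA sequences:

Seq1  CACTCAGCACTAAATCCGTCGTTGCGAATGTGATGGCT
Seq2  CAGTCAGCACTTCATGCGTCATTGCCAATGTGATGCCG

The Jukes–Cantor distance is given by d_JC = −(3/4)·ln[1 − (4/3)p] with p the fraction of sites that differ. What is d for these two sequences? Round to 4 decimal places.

Mismatches occur at site 3 (C→G), site 12 (A→T), site 13 (A→C), site 16 (C→G), site 21 (G→A), site 26 (G→C), site 36 (G→C), site 38 (T→G).
p = 8/38 = 0.210526.
d = −0.75 · ln(1 − (4/3)·0.210526) = −0.75 · ln(0.719299) = −0.75 · (-0.329478) = 0.2471.

0.2471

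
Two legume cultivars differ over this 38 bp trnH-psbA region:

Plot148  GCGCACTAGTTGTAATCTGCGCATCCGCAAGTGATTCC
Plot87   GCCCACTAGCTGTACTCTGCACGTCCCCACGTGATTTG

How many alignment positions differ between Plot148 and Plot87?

The sequences differ at positions 3 (G/C), 10 (T/C), 15 (A/C), 21 (G/A), 23 (A/G), 27 (G/C), 30 (A/C), 37 (C/T), 38 (C/G).
That gives 9 mismatches out of 38 aligned sites, so the Hamming distance is 9.

9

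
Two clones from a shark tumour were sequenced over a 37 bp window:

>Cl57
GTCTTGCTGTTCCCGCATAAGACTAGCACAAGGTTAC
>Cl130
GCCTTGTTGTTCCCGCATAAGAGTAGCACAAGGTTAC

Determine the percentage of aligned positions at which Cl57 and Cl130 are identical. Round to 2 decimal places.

Mismatches occur at site 2 (T↔C), site 7 (C↔T), site 23 (C↔G).
34 of the 37 sites match, so the percent identity is 34/37 × 100 = 91.89%.

91.89%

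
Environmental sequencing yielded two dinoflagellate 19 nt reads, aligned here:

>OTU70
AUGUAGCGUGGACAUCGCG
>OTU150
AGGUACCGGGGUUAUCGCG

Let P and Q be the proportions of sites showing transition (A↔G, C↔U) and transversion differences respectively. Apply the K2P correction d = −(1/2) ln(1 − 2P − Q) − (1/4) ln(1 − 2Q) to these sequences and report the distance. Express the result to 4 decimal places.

The sequences differ at positions 2 (U/G, transversion), 6 (G/C, transversion), 9 (U/G, transversion), 12 (A/U, transversion), 13 (C/U, transition).
Of the 5 differences, 1 transition and 4 transversions over 19 sites: P = 1/19 = 0.052632, Q = 4/19 = 0.210526.
d = −0.5·ln(0.684210) − 0.25·ln(0.578948) = −0.5·(-0.379490) − 0.25·(-0.546543) = 0.3264.

0.3264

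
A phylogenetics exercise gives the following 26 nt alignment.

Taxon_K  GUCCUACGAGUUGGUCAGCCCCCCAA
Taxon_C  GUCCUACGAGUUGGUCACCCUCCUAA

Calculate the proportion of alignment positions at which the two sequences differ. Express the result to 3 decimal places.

0.115

Mismatches occur at site 18 (G↔C), site 21 (C↔U), site 24 (C↔U).
There are 3 differences over 26 sites, so p = 3/26 = 0.115.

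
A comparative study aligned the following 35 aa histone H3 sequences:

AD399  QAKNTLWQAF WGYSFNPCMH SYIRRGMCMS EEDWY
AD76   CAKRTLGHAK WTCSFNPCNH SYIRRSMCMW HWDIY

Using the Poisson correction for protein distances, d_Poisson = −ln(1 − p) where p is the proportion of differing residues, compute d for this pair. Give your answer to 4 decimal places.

Differing sites — 1:Q/C; 4:N/R; 7:W/G; 8:Q/H; 10:F/K; 12:G/T; 13:Y/C; 19:M/N; 26:G/S; 30:S/W; 31:E/H; 32:E/W; 34:W/I.
p = 13/35 = 0.371429.
d = −ln(1 − 0.371429) = −ln(0.628571) = 0.4643.

0.4643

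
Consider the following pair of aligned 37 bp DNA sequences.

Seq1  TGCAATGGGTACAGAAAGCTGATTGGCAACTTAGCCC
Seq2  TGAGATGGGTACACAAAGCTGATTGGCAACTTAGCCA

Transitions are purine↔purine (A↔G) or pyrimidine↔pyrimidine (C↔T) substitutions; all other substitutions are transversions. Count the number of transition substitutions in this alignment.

The sequences differ at positions 3 (C/A, transversion), 4 (A/G, transition), 14 (G/C, transversion), 37 (C/A, transversion).
Of the 4 differences, 1 transition and 3 transversions, so the answer is 1.

1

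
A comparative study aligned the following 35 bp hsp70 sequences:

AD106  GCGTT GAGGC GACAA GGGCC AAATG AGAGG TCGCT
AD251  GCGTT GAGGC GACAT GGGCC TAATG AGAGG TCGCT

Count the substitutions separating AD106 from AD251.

2

The sequences differ at positions 15 (A/T), 21 (A/T).
That gives 2 mismatches out of 35 aligned sites, so the Hamming distance is 2.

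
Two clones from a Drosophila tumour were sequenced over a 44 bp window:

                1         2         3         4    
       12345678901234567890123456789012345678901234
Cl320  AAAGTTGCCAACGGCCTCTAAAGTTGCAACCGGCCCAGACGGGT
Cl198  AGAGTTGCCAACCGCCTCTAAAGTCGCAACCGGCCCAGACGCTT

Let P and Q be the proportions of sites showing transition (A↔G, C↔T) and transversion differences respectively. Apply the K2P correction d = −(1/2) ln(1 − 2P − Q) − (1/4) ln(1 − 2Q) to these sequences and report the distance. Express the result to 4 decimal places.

0.1233

The sequences differ at positions 2 (A/G, transition), 13 (G/C, transversion), 25 (T/C, transition), 42 (G/C, transversion), 43 (G/T, transversion).
Of the 5 differences, 2 transitions and 3 transversions over 44 sites: P = 2/44 = 0.045455, Q = 3/44 = 0.068182.
d = −0.5·ln(0.840908) − 0.25·ln(0.863636) = −0.5·(-0.173273) − 0.25·(-0.146604) = 0.1233.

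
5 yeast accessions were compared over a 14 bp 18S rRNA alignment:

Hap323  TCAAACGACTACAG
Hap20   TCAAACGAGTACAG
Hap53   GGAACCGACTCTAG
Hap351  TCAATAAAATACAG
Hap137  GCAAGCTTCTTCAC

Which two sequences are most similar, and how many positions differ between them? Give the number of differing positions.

1

Pairwise Hamming distances:
  Hap323 vs Hap20: 1
  Hap323 vs Hap53: 5
  Hap323 vs Hap351: 4
  Hap323 vs Hap137: 6
  Hap20 vs Hap53: 6
  Hap20 vs Hap351: 4
  Hap20 vs Hap137: 7
  Hap53 vs Hap351: 8
  Hap53 vs Hap137: 7
  Hap351 vs Hap137: 8
The smallest is 1, between Hap323 and Hap20.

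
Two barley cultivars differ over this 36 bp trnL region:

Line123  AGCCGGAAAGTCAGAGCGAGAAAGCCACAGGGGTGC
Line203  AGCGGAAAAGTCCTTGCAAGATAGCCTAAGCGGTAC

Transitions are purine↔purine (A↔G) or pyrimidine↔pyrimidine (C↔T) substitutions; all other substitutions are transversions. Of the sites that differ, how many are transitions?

3

Differing sites — 4:C/G (Tv); 6:G/A (Ti); 13:A/C (Tv); 14:G/T (Tv); 15:A/T (Tv); 18:G/A (Ti); 22:A/T (Tv); 27:A/T (Tv); 28:C/A (Tv); 31:G/C (Tv); 35:G/A (Ti).
Of the 11 differences, 3 transitions and 8 transversions, so the answer is 3.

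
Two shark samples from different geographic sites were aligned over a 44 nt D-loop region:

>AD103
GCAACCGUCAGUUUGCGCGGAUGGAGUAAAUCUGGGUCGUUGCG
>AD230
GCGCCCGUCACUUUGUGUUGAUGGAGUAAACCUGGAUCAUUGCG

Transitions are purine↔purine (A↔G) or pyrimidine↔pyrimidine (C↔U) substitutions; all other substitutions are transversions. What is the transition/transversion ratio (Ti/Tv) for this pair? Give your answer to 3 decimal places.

2.000

Differing sites — 3:A/G (Ti); 4:A/C (Tv); 11:G/C (Tv); 16:C/U (Ti); 18:C/U (Ti); 19:G/U (Tv); 31:U/C (Ti); 36:G/A (Ti); 39:G/A (Ti).
Of the 9 differences, 6 transitions and 3 transversions, so Ti/Tv = 6/3 = 2.000.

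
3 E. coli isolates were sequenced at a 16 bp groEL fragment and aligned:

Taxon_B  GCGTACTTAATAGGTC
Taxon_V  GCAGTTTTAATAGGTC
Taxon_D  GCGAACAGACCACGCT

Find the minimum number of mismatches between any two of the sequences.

Pairwise Hamming distances:
  Taxon_B vs Taxon_V: 4
  Taxon_B vs Taxon_D: 8
  Taxon_V vs Taxon_D: 11
The smallest is 4, between Taxon_B and Taxon_V.

4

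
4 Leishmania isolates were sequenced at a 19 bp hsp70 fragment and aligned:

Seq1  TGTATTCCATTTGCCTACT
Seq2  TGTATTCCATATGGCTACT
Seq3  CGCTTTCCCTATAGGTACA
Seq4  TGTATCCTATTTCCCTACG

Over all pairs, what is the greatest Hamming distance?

11

Pairwise Hamming distances:
  Seq1 vs Seq2: 2
  Seq1 vs Seq3: 9
  Seq1 vs Seq4: 4
  Seq2 vs Seq3: 7
  Seq2 vs Seq4: 6
  Seq3 vs Seq4: 11
The largest is 11, between Seq3 and Seq4.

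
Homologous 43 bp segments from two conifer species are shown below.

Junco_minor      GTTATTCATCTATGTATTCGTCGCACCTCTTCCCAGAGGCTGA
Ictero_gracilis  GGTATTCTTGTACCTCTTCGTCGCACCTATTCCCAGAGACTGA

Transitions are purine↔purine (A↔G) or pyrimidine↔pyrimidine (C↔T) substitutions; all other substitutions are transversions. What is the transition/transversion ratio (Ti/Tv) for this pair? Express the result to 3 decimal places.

0.333

Differing sites — 2:T/G (Tv); 8:A/T (Tv); 10:C/G (Tv); 13:T/C (Ti); 14:G/C (Tv); 16:A/C (Tv); 29:C/A (Tv); 39:G/A (Ti).
Of the 8 differences, 2 transitions and 6 transversions, so Ti/Tv = 2/6 = 0.333.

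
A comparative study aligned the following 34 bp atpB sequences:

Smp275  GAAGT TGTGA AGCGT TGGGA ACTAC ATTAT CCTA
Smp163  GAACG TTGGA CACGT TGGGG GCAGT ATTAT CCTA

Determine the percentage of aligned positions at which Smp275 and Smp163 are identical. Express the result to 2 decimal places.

Differing sites — 4:G/C; 5:T/G; 7:G/T; 8:T/G; 11:A/C; 12:G/A; 20:A/G; 21:A/G; 23:T/A; 24:A/G; 25:C/T.
23 of the 34 sites match, so the percent identity is 23/34 × 100 = 67.65%.

67.65%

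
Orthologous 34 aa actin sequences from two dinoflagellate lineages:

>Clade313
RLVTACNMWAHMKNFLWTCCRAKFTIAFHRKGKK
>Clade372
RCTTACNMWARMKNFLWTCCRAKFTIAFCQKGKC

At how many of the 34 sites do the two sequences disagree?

6

Differing sites — 2:L/C; 3:V/T; 11:H/R; 29:H/C; 30:R/Q; 34:K/C.
That gives 6 mismatches out of 34 aligned sites, so the Hamming distance is 6.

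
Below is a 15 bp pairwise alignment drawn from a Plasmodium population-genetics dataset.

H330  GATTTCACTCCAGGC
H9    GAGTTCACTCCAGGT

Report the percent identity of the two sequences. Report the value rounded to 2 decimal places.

86.67%

Mismatches occur at site 3 (T/G), site 15 (C/T).
13 of the 15 sites match, so the percent identity is 13/15 × 100 = 86.67%.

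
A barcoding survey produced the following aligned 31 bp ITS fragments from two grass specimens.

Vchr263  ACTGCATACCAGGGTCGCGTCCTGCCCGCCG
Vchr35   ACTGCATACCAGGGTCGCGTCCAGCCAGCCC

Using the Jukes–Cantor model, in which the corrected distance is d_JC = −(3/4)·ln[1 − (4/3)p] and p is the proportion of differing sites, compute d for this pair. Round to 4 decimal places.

Differing sites — 23:T/A; 27:C/A; 31:G/C.
p = 3/31 = 0.096774.
d = −0.75 · ln(1 − (4/3)·0.096774) = −0.75 · ln(0.870968) = −0.75 · (-0.138150) = 0.1036.

0.1036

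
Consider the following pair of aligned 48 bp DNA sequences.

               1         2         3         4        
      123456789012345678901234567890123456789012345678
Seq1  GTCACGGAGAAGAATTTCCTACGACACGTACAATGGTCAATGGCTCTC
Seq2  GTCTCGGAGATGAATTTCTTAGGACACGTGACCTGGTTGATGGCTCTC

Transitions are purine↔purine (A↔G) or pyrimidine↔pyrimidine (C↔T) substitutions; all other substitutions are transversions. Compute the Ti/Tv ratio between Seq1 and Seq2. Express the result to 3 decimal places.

Differing sites — 4:A/T (Tv); 11:A/T (Tv); 19:C/T (Ti); 22:C/G (Tv); 30:A/G (Ti); 31:C/A (Tv); 32:A/C (Tv); 33:A/C (Tv); 38:C/T (Ti); 39:A/G (Ti).
Of the 10 differences, 4 transitions and 6 transversions, so Ti/Tv = 4/6 = 0.667.

0.667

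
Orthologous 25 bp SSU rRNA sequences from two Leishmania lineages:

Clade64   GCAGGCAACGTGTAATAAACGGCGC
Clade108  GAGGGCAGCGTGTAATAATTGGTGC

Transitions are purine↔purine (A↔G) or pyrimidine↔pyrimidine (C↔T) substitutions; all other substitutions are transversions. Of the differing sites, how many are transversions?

2

The sequences differ at positions 2 (C/A, transversion), 3 (A/G, transition), 8 (A/G, transition), 19 (A/T, transversion), 20 (C/T, transition), 23 (C/T, transition).
Of the 6 differences, 4 transitions and 2 transversions, so the answer is 2.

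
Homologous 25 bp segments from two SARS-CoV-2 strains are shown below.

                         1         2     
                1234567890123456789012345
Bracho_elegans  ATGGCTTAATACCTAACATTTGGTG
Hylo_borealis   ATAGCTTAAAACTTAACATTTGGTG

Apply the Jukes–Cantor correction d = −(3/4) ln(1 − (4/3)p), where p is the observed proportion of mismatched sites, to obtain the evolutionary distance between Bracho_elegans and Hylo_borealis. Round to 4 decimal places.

0.1308

The sequences differ at positions 3 (G/A), 10 (T/A), 13 (C/T).
p = 3/25 = 0.120000.
d = −0.75 · ln(1 − (4/3)·0.120000) = −0.75 · ln(0.840000) = −0.75 · (-0.174353) = 0.1308.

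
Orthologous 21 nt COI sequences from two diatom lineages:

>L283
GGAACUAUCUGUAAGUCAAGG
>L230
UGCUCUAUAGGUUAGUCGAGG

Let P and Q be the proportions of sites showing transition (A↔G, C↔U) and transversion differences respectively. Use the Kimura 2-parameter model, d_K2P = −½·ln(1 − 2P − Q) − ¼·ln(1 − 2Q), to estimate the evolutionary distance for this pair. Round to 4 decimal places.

The sequences differ at positions 1 (G/U, transversion), 3 (A/C, transversion), 4 (A/U, transversion), 9 (C/A, transversion), 10 (U/G, transversion), 13 (A/U, transversion), 18 (A/G, transition).
Of the 7 differences, 1 transition and 6 transversions over 21 sites: P = 1/21 = 0.047619, Q = 6/21 = 0.285714.
d = −0.5·ln(0.619048) − 0.25·ln(0.428572) = −0.5·(-0.479572) − 0.25·(-0.847297) = 0.4516.

0.4516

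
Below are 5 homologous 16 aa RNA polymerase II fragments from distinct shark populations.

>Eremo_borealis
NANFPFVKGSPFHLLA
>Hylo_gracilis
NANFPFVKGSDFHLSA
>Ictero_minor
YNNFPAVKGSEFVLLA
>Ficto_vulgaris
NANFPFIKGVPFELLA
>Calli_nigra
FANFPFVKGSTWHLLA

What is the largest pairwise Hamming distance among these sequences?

7

Pairwise Hamming distances:
  Eremo_borealis vs Hylo_gracilis: 2
  Eremo_borealis vs Ictero_minor: 5
  Eremo_borealis vs Ficto_vulgaris: 3
  Eremo_borealis vs Calli_nigra: 3
  Hylo_gracilis vs Ictero_minor: 6
  Hylo_gracilis vs Ficto_vulgaris: 5
  Hylo_gracilis vs Calli_nigra: 4
  Ictero_minor vs Ficto_vulgaris: 7
  Ictero_minor vs Calli_nigra: 6
  Ficto_vulgaris vs Calli_nigra: 6
The largest is 7, between Ictero_minor and Ficto_vulgaris.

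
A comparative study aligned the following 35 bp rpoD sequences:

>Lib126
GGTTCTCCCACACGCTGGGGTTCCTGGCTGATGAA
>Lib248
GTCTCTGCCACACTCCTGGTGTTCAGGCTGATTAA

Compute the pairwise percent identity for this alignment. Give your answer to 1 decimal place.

The sequences differ at positions 2 (G/T), 3 (T/C), 7 (C/G), 14 (G/T), 16 (T/C), 17 (G/T), 20 (G/T), 21 (T/G), 23 (C/T), 25 (T/A), 33 (G/T).
24 of the 35 sites match, so the percent identity is 24/35 × 100 = 68.6%.

68.6%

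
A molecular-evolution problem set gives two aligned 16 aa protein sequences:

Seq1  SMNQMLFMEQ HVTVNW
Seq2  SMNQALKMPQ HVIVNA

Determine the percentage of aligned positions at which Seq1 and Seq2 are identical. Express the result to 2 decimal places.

68.75%

Differing sites — 5:M/A; 7:F/K; 9:E/P; 13:T/I; 16:W/A.
11 of the 16 sites match, so the percent identity is 11/16 × 100 = 68.75%.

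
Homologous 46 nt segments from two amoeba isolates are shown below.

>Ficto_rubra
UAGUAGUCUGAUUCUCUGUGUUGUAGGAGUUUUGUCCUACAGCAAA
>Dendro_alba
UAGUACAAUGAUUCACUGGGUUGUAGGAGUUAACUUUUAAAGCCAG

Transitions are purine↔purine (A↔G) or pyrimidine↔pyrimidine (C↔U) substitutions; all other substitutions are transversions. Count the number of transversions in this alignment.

10

Mismatches occur at site 6 (G/C, transversion), site 7 (U/A, transversion), site 8 (C/A, transversion), site 15 (U/A, transversion), site 19 (U/G, transversion), site 32 (U/A, transversion), site 33 (U/A, transversion), site 34 (G/C, transversion), site 36 (C/U, transition), site 37 (C/U, transition), site 40 (C/A, transversion), site 44 (A/C, transversion), site 46 (A/G, transition).
Of the 13 differences, 3 transitions and 10 transversions, so the answer is 10.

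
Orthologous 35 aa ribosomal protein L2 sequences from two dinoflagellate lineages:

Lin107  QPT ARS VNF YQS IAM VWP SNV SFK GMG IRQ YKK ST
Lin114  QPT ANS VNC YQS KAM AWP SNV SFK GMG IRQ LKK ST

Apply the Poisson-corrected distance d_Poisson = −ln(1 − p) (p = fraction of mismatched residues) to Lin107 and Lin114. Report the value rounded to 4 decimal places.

0.1542

Differing sites — 5:R/N; 9:F/C; 13:I/K; 16:V/A; 31:Y/L.
p = 5/35 = 0.142857.
d = −ln(1 − 0.142857) = −ln(0.857143) = 0.1542.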